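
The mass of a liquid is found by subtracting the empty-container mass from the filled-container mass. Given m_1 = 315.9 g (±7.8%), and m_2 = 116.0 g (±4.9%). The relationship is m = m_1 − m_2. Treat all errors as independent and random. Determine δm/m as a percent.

Each term contributes (cᵢ δxᵢ)² to (δm)²:
  (δm_1)² = 607;  (δm_2)² = 32.3
δm = √(639) = 25.3 g
m = 199.9 g, so δm/m = 25.3/199.9 = 0.126.

12.6%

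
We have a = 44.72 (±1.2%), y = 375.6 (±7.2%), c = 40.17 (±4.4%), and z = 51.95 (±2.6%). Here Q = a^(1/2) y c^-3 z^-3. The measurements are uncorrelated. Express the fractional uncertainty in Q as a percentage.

Products/powers → add relative errors in quadrature, weighted by exponent:
  (½·δa/a)² = (0.5×0.0120)² = 3.6e-05;  (1·δy/y)² = (1×0.0720)² = 0.00518;  (-3·δc/c)² = (-3×0.0440)² = 0.0174;  (-3·δz/z)² = (-3×0.0260)² = 0.00608
δQ/Q = √(0.0287) = 0.169

16.9%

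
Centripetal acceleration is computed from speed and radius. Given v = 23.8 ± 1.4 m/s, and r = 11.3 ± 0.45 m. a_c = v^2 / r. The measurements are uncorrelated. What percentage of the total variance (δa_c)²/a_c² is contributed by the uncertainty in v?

89.7%

(δa_c/a_c)² = (2·δv/v)² + (-1·δr/r)²
  v term: (2×0.0588)² = 0.0138
  r term: (-1×0.0398)² = 0.00159
Total = 0.0154. Share from v = 0.0138/0.0154 = 0.897.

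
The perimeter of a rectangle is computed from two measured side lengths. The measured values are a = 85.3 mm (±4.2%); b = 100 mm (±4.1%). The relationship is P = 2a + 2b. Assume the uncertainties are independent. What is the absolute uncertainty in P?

For a sum/difference, combine absolute errors in quadrature:
  (2·δa)² = 51.3;  (2·δb)² = 67.2
δP = √(119) = 10.9 mm

10.9 mm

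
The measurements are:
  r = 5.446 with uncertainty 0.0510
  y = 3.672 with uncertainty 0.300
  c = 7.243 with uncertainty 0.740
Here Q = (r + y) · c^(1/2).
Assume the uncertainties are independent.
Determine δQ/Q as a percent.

6.10%

Let u = r + y = 9.118. δu = √(δr² + δy²) = √(0.00260 + 0.0900) = 0.304, so δu/u = 0.0334.
Q is then a monomial in u, c:
δQ/Q = √((δu/u)² + (½·δc/c)²) = √(0.00111 + 0.00261) = 0.0610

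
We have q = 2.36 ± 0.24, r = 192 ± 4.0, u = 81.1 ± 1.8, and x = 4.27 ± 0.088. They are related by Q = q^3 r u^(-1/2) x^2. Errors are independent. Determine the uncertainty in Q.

Q is a product of powers, so relative uncertainties combine in quadrature:
  (3·δq/q)² = (3×0.102)² = 0.0931;  (1·δr/r)² = (1×0.0208)² = 0.000434;  (−½·δu/u)² = (-0.5×0.0222)² = 0.000123;  (2·δx/x)² = (2×0.0206)² = 0.00170
δQ/Q = √(0.0953) = 0.309
Q = 5110, so δQ = 0.309 × 5110 = 1580.

1580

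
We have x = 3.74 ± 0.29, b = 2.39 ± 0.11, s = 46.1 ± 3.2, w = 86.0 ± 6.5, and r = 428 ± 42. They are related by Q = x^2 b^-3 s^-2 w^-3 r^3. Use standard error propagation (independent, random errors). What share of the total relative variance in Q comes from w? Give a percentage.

(δQ/Q)² = (2·δx/x)² + (-3·δb/b)² + (-2·δs/s)² + (-3·δw/w)² + (3·δr/r)²
  x term: (2×0.0775)² = 0.0240
  b term: (-3×0.0460)² = 0.0191
  s term: (-2×0.0694)² = 0.0193
  w term: (-3×0.0756)² = 0.0514
  r term: (3×0.0981)² = 0.0867
Total = 0.200. Share from w = 0.0514/0.200 = 0.256.

25.6%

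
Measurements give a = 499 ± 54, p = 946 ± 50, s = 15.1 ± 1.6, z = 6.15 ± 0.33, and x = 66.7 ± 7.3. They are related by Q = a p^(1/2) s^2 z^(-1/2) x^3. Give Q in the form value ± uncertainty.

Products/powers → add relative errors in quadrature, weighted by exponent:
  (1·δa/a)² = (1×0.108)² = 0.0117;  (½·δp/p)² = (0.5×0.0529)² = 0.000698;  (2·δs/s)² = (2×0.106)² = 0.0449;  (−½·δz/z)² = (-0.5×0.0537)² = 0.000720;  (3·δx/x)² = (3×0.109)² = 0.108
δQ/Q = √(0.166) = 0.407
Q = 4.19e+11, so δQ = 0.407 × 4.19e+11 = 1.71e+11.

(4.19 ± 1.71) × 10^11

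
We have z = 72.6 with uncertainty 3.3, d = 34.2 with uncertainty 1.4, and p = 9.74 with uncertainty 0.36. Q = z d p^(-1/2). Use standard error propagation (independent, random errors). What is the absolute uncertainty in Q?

50.8

Products/powers → add relative errors in quadrature, weighted by exponent:
  (1·δz/z)² = (1×0.0455)² = 0.00207;  (1·δd/d)² = (1×0.0409)² = 0.00168;  (−½·δp/p)² = (-0.5×0.0370)² = 0.000342
δQ/Q = √(0.00408) = 0.0639
Q = 796, so δQ = 0.0639 × 796 = 50.8.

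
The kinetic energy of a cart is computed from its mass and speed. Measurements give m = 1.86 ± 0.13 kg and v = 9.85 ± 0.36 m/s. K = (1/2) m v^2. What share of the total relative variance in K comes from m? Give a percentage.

(δK/K)² = (1·δm/m)² + (2·δv/v)²
  m term: (1×0.0699)² = 0.00488
  v term: (2×0.0365)² = 0.00534
Total = 0.0102. Share from m = 0.00488/0.0102 = 0.478.

47.8%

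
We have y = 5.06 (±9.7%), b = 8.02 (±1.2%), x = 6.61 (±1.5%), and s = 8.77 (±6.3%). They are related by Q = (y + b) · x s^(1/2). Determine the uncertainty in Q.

Let u = y + b = 13.1. δu = √(δy² + δb²) = √(0.241 + 0.00926) = 0.500, so δu/u = 0.0382.
Q is then a monomial in u, x, s:
δQ/Q = √((δu/u)² + (1·δx/x)² + (½·δs/s)²) = √(0.00146 + 0.000225 + 0.000992) = 0.0518
Q = 256, so δQ = 0.0518 × 256 = 13.3.

13.3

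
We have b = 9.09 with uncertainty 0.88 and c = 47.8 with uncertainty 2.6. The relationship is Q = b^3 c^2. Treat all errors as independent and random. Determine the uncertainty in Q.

5.32e+05

Each factor contributes (exponent × relative error)² to (δQ/Q)²:
  (3·δb/b)² = (3×0.0968)² = 0.0843;  (2·δc/c)² = (2×0.0544)² = 0.0118
δQ/Q = √(0.0962) = 0.310
Q = 1.72e+06, so δQ = 0.310 × 1.72e+06 = 5.32e+05.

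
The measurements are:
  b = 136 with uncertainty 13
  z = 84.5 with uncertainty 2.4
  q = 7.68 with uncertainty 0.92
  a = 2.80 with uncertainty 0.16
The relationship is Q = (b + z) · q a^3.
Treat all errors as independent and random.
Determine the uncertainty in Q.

Let u = b + z = 220. δu = √(δb² + δz²) = √(169 + 5.76) = 13.2, so δu/u = 0.0600.
Q is then a monomial in u, q, a:
δQ/Q = √((δu/u)² + (1·δq/q)² + (3·δa/a)²) = √(0.00359 + 0.0144 + 0.0294) = 0.218
Q = 37200, so δQ = 0.218 × 37200 = 8090.

8090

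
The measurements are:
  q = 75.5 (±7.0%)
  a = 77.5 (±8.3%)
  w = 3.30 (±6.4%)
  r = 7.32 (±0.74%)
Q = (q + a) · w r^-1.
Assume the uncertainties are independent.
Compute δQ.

Let u = q + a = 153. δu = √(δq² + δa²) = √(27.9 + 41.4) = 8.33, so δu/u = 0.0544.
Q is then a monomial in u, w, r:
δQ/Q = √((δu/u)² + (1·δw/w)² + (-1·δr/r)²) = √(0.00296 + 0.00410 + 5.48e-05) = 0.0843
Q = 69.0, so δQ = 0.0843 × 69.0 = 5.82.

5.82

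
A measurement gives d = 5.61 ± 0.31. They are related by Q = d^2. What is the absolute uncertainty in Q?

3.48

Since Q is a product/quotient, work with relative uncertainties:
  (2·δd/d)² = (2×0.0553)² = 0.0122
δQ/Q = √(0.0122) = 0.111
Q = 31.5, so δQ = 0.111 × 31.5 = 3.48.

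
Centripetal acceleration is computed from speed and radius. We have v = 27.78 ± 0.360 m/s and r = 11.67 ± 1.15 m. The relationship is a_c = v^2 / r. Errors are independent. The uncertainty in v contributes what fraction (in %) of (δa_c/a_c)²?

6.47%

(δa_c/a_c)² = (2·δv/v)² + (-1·δr/r)²
  v term: (2×0.0130)² = 0.000672
  r term: (-1×0.0985)² = 0.00971
Total = 0.0104. Share from v = 0.000672/0.0104 = 0.0647.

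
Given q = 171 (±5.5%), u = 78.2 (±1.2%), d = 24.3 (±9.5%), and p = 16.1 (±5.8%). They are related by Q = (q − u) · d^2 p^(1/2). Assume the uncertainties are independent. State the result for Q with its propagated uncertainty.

(2.20 ± 0.478) × 10^5

Let w = q − u = 92.8. δw = √(δq² + δu²) = √(88.5 + 0.881) = 9.45, so δw/w = 0.102.
Q is then a monomial in w, d, p:
δQ/Q = √((δw/w)² + (2·δd/d)² + (½·δp/p)²) = √(0.0104 + 0.0361 + 0.000841) = 0.218
Q = 2.2e+05, so δQ = 0.218 × 2.2e+05 = 47800.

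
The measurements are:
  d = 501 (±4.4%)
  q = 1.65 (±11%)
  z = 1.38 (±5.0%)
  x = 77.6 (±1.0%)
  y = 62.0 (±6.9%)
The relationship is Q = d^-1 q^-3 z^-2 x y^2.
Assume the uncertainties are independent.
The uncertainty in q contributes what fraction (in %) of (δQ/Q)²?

77.8%

(δQ/Q)² = (-1·δd/d)² + (-3·δq/q)² + (-2·δz/z)² + (1·δx/x)² + (2·δy/y)²
  d term: (-1×0.0440)² = 0.00194
  q term: (-3×0.110)² = 0.109
  z term: (-2×0.0500)² = 0.0100
  x term: (1×0.0100)² = 0.000100
  y term: (2×0.0690)² = 0.0190
Total = 0.140. Share from q = 0.109/0.140 = 0.778.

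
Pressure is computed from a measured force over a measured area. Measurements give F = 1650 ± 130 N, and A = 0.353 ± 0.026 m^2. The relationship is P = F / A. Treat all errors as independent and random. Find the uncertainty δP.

504 Pa

Each factor contributes (exponent × relative error)² to (δP/P)²:
  (1·δF/F)² = (1×0.0788)² = 0.00621;  (-1·δA/A)² = (-1×0.0737)² = 0.00542
δP/P = √(0.0116) = 0.108
P = 4670 Pa, so δP = 0.108 × 4670 = 504 Pa.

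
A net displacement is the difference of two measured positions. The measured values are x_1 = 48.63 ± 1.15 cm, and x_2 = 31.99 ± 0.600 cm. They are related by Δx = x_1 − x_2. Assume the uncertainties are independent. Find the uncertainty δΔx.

1.30 cm

Each term contributes (cᵢ δxᵢ)² to (δΔx)²:
  (δx_1)² = 1.32;  (δx_2)² = 0.360
δΔx = √(1.68) = 1.30 cm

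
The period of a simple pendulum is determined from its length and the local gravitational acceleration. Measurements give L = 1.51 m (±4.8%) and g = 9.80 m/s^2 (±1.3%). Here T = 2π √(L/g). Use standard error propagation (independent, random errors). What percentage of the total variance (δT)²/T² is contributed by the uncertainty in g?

6.83%

(δT/T)² = (½·δL/L)² + (−½·δg/g)²
  L term: (0.5×0.0480)² = 0.000576
  g term: (-0.5×0.0130)² = 4.23e-05
Total = 0.000618. Share from g = 4.23e-05/0.000618 = 0.0683.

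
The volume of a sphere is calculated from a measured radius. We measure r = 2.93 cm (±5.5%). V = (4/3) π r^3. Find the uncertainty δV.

17.4 cm^3

V ∝ r^3, so δV/V = |3| · δr/r = 3 × 0.0550 = 0.165.
V = 105 cm^3, so δV = 0.165 × 105 = 17.4 cm^3.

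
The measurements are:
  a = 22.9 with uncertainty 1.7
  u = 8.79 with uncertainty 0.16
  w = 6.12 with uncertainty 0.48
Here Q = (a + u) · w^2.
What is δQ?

197

Let h = a + u = 31.7. δh = √(δa² + δu²) = √(2.89 + 0.0256) = 1.71, so δh/h = 0.0539.
Q is then a monomial in h, w:
δQ/Q = √((δh/h)² + (2·δw/w)²) = √(0.00290 + 0.0246) = 0.166
Q = 1190, so δQ = 0.166 × 1190 = 197.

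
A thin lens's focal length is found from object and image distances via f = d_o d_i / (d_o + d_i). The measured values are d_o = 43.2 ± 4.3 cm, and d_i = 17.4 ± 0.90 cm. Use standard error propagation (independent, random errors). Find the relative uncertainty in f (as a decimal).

∂f/∂d_o = (d_i/(d_o+d_i))² = 0.0824;  ∂f/∂d_i = (d_o/(d_o+d_i))² = 0.508
δf = √((∂f/∂d_o · δd_o)² + (∂f/∂d_i · δd_i)²) = √(0.126 + 0.209) = 0.579 cm
f = 12.4 cm, so δf/f = 0.579/12.4 = 0.0467.

0.0467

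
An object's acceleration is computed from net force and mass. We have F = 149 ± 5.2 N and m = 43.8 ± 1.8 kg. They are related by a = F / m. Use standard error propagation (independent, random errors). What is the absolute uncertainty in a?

0.183 m/s^2

Relative error in a monomial: (δa/a)² = Σ (nᵢ · δxᵢ/xᵢ)².
  (1·δF/F)² = (1×0.0349)² = 0.00122;  (-1·δm/m)² = (-1×0.0411)² = 0.00169
δa/a = √(0.00291) = 0.0539
a = 3.40 m/s^2, so δa = 0.0539 × 3.40 = 0.183 m/s^2.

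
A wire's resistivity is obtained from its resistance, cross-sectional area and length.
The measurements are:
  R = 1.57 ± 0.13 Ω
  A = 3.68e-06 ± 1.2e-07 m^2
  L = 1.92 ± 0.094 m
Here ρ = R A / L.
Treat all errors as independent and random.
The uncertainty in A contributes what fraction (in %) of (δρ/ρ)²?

10.3%

(δρ/ρ)² = (1·δR/R)² + (1·δA/A)² + (-1·δL/L)²
  R term: (1×0.0828)² = 0.00686
  A term: (1×0.0326)² = 0.00106
  L term: (-1×0.0490)² = 0.00240
Total = 0.0103. Share from A = 0.00106/0.0103 = 0.103.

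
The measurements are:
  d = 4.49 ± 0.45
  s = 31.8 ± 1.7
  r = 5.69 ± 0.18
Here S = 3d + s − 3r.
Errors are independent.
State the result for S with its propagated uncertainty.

Absolute uncertainties add in quadrature for a linear combination:
  (3·δd)² = 1.82;  (δs)² = 2.89;  (3·δr)² = 0.292
δS = √(5.00) = 2.24
S = 28.2.

28.2 ± 2.24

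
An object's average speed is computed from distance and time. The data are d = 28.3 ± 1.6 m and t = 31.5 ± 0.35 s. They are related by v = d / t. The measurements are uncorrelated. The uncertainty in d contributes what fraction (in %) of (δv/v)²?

(δv/v)² = (1·δd/d)² + (-1·δt/t)²
  d term: (1×0.0565)² = 0.00320
  t term: (-1×0.0111)² = 0.000123
Total = 0.00332. Share from d = 0.00320/0.00332 = 0.963.

96.3%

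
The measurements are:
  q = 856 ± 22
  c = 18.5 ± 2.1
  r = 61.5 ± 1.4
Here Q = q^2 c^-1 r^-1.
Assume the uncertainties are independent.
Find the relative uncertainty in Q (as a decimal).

Q is a product of powers, so relative uncertainties combine in quadrature:
  (2·δq/q)² = (2×0.0257)² = 0.00264;  (-1·δc/c)² = (-1×0.114)² = 0.0129;  (-1·δr/r)² = (-1×0.0228)² = 0.000518
δQ/Q = √(0.0160) = 0.127

0.127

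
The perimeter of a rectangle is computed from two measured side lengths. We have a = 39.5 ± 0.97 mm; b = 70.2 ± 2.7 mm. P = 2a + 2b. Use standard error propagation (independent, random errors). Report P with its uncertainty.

Each term contributes (cᵢ δxᵢ)² to (δP)²:
  (2·δa)² = 3.76;  (2·δb)² = 29.2
δP = √(32.9) = 5.74 mm
P = 219 mm.

219 ± 5.74 mm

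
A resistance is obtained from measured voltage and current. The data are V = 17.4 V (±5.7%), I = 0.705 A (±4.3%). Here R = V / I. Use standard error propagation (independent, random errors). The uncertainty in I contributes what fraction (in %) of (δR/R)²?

36.3%

(δR/R)² = (1·δV/V)² + (-1·δI/I)²
  V term: (1×0.0570)² = 0.00325
  I term: (-1×0.0430)² = 0.00185
Total = 0.00510. Share from I = 0.00185/0.00510 = 0.363.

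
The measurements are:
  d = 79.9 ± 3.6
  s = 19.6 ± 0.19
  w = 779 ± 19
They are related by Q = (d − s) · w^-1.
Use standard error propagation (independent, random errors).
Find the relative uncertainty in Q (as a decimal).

0.0646

Let u = d − s = 60.3. δu = √(δd² + δs²) = √(13.0 + 0.0361) = 3.61, so δu/u = 0.0598.
Q is then a monomial in u, w:
δQ/Q = √((δu/u)² + (-1·δw/w)²) = √(0.00357 + 0.000595) = 0.0646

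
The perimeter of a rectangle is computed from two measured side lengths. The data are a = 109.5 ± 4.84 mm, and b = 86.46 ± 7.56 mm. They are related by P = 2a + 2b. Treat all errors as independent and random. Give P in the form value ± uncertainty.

For a sum/difference, combine absolute errors in quadrature:
  (2·δa)² = 93.7;  (2·δb)² = 229
δP = √(322) = 18.0 mm
P = 391.9 mm.

391.9 ± 18.0 mm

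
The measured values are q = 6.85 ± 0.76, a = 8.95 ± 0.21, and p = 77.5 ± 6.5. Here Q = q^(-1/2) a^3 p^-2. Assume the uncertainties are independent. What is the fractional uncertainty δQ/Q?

Each factor contributes (exponent × relative error)² to (δQ/Q)²:
  (−½·δq/q)² = (-0.5×0.111)² = 0.00308;  (3·δa/a)² = (3×0.0235)² = 0.00495;  (-2·δp/p)² = (-2×0.0839)² = 0.0281
δQ/Q = √(0.0362) = 0.190

0.190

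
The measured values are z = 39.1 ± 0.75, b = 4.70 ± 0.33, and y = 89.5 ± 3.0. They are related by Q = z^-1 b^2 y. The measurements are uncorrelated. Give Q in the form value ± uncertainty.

50.6 ± 7.36

For a monomial Q ∝ z^-1, b^2, y, fractional errors add in quadrature:
  (-1·δz/z)² = (-1×0.0192)² = 0.000368;  (2·δb/b)² = (2×0.0702)² = 0.0197;  (1·δy/y)² = (1×0.0335)² = 0.00112
δQ/Q = √(0.0212) = 0.146
Q = 50.6, so δQ = 0.146 × 50.6 = 7.36.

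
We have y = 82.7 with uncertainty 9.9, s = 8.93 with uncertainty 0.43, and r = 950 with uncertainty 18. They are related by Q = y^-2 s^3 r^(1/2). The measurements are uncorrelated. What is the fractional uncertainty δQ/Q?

0.280

Products/powers → add relative errors in quadrature, weighted by exponent:
  (-2·δy/y)² = (-2×0.120)² = 0.0573;  (3·δs/s)² = (3×0.0482)² = 0.0209;  (½·δr/r)² = (0.5×0.0189)² = 8.98e-05
δQ/Q = √(0.0783) = 0.280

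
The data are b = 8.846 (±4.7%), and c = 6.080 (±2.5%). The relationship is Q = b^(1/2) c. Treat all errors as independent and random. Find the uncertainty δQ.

0.620

Q is a product of powers, so relative uncertainties combine in quadrature:
  (½·δb/b)² = (0.5×0.0470)² = 0.000552;  (1·δc/c)² = (1×0.0250)² = 0.000625
δQ/Q = √(0.00118) = 0.0343
Q = 18.08, so δQ = 0.0343 × 18.08 = 0.620.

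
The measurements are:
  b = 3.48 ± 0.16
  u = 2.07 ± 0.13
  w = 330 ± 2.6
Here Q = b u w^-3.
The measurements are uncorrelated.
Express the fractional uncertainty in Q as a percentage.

8.13%

For a monomial Q ∝ b, u, w^-3, fractional errors add in quadrature:
  (1·δb/b)² = (1×0.0460)² = 0.00211;  (1·δu/u)² = (1×0.0628)² = 0.00394;  (-3·δw/w)² = (-3×0.00788)² = 0.000559
δQ/Q = √(0.00662) = 0.0813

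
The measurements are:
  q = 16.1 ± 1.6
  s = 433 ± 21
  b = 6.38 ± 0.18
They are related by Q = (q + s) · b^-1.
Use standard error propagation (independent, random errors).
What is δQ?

Let u = q + s = 449. δu = √(δq² + δs²) = √(2.56 + 441) = 21.1, so δu/u = 0.0469.
Q is then a monomial in u, b:
δQ/Q = √((δu/u)² + (-1·δb/b)²) = √(0.00220 + 0.000796) = 0.0547
Q = 70.4, so δQ = 0.0547 × 70.4 = 3.85.

3.85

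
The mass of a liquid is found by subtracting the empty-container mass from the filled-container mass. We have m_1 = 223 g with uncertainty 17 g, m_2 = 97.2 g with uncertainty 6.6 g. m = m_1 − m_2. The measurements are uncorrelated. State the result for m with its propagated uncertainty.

Each term contributes (cᵢ δxᵢ)² to (δm)²:
  (δm_1)² = 289;  (δm_2)² = 43.6
δm = √(333) = 18.2 g
m = 126 g.

126 ± 18.2 g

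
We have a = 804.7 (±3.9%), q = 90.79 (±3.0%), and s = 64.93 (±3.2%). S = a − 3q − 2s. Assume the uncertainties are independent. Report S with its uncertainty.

Sums and differences: (δS)² = Σ (cᵢ δxᵢ)².
  (δa)² = 985;  (3·δq)² = 66.8;  (2·δs)² = 17.3
δS = √(1070) = 32.7
S = 402.5.

402.5 ± 32.7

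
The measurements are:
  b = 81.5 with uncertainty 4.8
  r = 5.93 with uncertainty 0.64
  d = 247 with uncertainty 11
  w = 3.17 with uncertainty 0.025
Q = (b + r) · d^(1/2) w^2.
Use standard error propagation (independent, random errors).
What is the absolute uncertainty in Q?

Let u = b + r = 87.4. δu = √(δb² + δr²) = √(23.0 + 0.410) = 4.84, so δu/u = 0.0554.
Q is then a monomial in u, d, w:
δQ/Q = √((δu/u)² + (½·δd/d)² + (2·δw/w)²) = √(0.00307 + 0.000496 + 0.000249) = 0.0617
Q = 13800, so δQ = 0.0617 × 13800 = 853.

853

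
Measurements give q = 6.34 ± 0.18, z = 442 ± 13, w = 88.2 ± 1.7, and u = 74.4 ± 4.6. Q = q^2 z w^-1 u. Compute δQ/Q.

Q is a product of powers, so relative uncertainties combine in quadrature:
  (2·δq/q)² = (2×0.0284)² = 0.00322;  (1·δz/z)² = (1×0.0294)² = 0.000865;  (-1·δw/w)² = (-1×0.0193)² = 0.000372;  (1·δu/u)² = (1×0.0618)² = 0.00382
δQ/Q = √(0.00828) = 0.0910

0.0910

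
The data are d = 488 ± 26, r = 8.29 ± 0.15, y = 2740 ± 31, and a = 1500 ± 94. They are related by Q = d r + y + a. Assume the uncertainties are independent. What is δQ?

248

Let p = d·r = 4050. δp/p = √((1·δd/d)² + (1·δr/r)²) = √(0.00284 + 0.000327) = 0.0563, so δp = 228.
Q = p + y + a: δQ = √(δp² + δy² + δa²) = √(51800 + 961 + 8840) = 248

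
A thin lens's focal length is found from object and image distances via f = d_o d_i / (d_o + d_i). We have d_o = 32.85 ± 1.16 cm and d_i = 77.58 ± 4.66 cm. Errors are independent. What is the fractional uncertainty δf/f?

∂f/∂d_o = (d_i/(d_o+d_i))² = 0.494;  ∂f/∂d_i = (d_o/(d_o+d_i))² = 0.0885
δf = √((∂f/∂d_o · δd_o)² + (∂f/∂d_i · δd_i)²) = √(0.328 + 0.170) = 0.706 cm
f = 23.08 cm, so δf/f = 0.706/23.08 = 0.0306.

0.0306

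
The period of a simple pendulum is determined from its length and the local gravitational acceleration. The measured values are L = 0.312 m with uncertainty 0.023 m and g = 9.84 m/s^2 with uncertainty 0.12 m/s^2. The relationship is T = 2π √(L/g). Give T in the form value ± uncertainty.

Each factor contributes (exponent × relative error)² to (δT/T)²:
  (½·δL/L)² = (0.5×0.0737)² = 0.00136;  (−½·δg/g)² = (-0.5×0.0122)² = 3.72e-05
δT/T = √(0.00140) = 0.0374
T = 1.12 s, so δT = 0.0374 × 1.12 = 0.0418 s.

1.12 ± 0.0418 s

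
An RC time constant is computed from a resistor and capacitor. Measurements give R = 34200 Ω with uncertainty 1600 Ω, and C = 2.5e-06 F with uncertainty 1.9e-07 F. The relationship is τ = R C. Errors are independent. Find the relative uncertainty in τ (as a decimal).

τ is a product of powers, so relative uncertainties combine in quadrature:
  (1·δR/R)² = (1×0.0468)² = 0.00219;  (1·δC/C)² = (1×0.0760)² = 0.00578
δτ/τ = √(0.00796) = 0.0892

0.0892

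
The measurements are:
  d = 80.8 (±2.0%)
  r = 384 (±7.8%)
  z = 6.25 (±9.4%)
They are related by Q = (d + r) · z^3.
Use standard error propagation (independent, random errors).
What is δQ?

Let u = d + r = 465. δu = √(δd² + δr²) = √(2.61 + 897) = 30.0, so δu/u = 0.0645.
Q is then a monomial in u, z:
δQ/Q = √((δu/u)² + (3·δz/z)²) = √(0.00416 + 0.0795) = 0.289
Q = 1.13e+05, so δQ = 0.289 × 1.13e+05 = 32800.

32800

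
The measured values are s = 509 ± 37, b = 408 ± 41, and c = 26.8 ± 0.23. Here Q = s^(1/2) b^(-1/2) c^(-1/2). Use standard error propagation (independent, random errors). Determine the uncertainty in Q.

0.0134

Q is a product of powers, so relative uncertainties combine in quadrature:
  (½·δs/s)² = (0.5×0.0727)² = 0.00132;  (−½·δb/b)² = (-0.5×0.100)² = 0.00252;  (−½·δc/c)² = (-0.5×0.00858)² = 1.84e-05
δQ/Q = √(0.00386) = 0.0622
Q = 0.216, so δQ = 0.0622 × 0.216 = 0.0134.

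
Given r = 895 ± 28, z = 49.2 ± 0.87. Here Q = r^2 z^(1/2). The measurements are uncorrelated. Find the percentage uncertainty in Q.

Since Q is a product/quotient, work with relative uncertainties:
  (2·δr/r)² = (2×0.0313)² = 0.00391;  (½·δz/z)² = (0.5×0.0177)² = 7.82e-05
δQ/Q = √(0.00399) = 0.0632

6.32%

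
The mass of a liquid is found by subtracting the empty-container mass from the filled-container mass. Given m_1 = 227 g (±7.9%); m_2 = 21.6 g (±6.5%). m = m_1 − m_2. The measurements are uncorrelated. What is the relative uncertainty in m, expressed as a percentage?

Absolute uncertainties add in quadrature for a linear combination:
  (δm_1)² = 322;  (δm_2)² = 1.97
δm = √(324) = 18.0 g
m = 205 g, so δm/m = 18.0/205 = 0.0876.

8.76%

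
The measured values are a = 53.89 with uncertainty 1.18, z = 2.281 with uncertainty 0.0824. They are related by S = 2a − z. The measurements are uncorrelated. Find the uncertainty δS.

2.36

For a sum/difference, combine absolute errors in quadrature:
  (2·δa)² = 5.57;  (δz)² = 0.00679
δS = √(5.58) = 2.36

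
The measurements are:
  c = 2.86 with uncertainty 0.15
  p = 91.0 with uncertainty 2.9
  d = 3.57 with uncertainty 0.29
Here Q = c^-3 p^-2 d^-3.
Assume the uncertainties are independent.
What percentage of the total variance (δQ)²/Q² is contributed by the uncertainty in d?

(δQ/Q)² = (-3·δc/c)² + (-2·δp/p)² + (-3·δd/d)²
  c term: (-3×0.0524)² = 0.0248
  p term: (-2×0.0319)² = 0.00406
  d term: (-3×0.0812)² = 0.0594
Total = 0.0882. Share from d = 0.0594/0.0882 = 0.673.

67.3%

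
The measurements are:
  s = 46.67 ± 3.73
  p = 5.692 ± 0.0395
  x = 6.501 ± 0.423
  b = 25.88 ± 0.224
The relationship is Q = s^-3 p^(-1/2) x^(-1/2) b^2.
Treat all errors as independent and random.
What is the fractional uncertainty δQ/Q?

0.243

Products/powers → add relative errors in quadrature, weighted by exponent:
  (-3·δs/s)² = (-3×0.0799)² = 0.0575;  (−½·δp/p)² = (-0.5×0.00694)² = 1.2e-05;  (−½·δx/x)² = (-0.5×0.0651)² = 0.00106;  (2·δb/b)² = (2×0.00866)² = 0.000300
δQ/Q = √(0.0589) = 0.243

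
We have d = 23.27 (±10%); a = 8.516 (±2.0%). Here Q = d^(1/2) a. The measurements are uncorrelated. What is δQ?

Products/powers → add relative errors in quadrature, weighted by exponent:
  (½·δd/d)² = (0.5×0.100)² = 0.00250;  (1·δa/a)² = (1×0.0200)² = 0.000400
δQ/Q = √(0.00290) = 0.0539
Q = 41.08, so δQ = 0.0539 × 41.08 = 2.21.

2.21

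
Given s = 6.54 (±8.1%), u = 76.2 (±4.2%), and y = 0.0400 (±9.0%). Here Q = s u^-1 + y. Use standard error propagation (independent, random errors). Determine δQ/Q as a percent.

6.85%

Let p = s·u^-1 = 0.0858. δp/p = √((1·δs/s)² + (-1·δu/u)²) = √(0.00656 + 0.00176) = 0.0912, so δp = 0.00783.
Q = p + y: δQ = √(δp² + δy²) = √(6.13e-05 + 1.3e-05) = 0.00862
Q = 0.126, so δQ/Q = 0.00862/0.126 = 0.0685.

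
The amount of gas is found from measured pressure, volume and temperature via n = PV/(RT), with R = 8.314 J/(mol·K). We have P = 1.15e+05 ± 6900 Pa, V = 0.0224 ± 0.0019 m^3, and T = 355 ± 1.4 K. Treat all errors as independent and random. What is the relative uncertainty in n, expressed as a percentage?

Relative error in a monomial: (δn/n)² = Σ (nᵢ · δxᵢ/xᵢ)².
  (1·δP/P)² = (1×0.0600)² = 0.00360;  (1·δV/V)² = (1×0.0848)² = 0.00719;  (-1·δT/T)² = (-1×0.00394)² = 1.56e-05
δn/n = √(0.0108) = 0.104

10.4%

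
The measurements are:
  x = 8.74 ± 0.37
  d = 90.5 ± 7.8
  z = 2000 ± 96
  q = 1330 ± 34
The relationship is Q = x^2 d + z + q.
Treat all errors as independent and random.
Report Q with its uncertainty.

Let p = x^2·d = 6910. δp/p = √((2·δx/x)² + (1·δd/d)²) = √(0.00717 + 0.00743) = 0.121, so δp = 835.
Q = p + z + q: δQ = √(δp² + δz² + δq²) = √(6.98e+05 + 9220 + 1160) = 841
Q = 10200.

10200 ± 841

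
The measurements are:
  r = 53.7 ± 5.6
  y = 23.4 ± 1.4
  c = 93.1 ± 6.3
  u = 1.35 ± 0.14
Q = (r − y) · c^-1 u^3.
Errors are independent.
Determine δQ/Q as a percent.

Let w = r − y = 30.3. δw = √(δr² + δy²) = √(31.4 + 1.96) = 5.77, so δw/w = 0.191.
Q is then a monomial in w, c, u:
δQ/Q = √((δw/w)² + (-1·δc/c)² + (3·δu/u)²) = √(0.0363 + 0.00458 + 0.0968) = 0.371

37.1%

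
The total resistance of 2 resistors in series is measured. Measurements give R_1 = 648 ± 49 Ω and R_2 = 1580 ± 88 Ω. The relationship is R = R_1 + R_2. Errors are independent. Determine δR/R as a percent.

For a sum/difference, combine absolute errors in quadrature:
  (δR_1)² = 2400;  (δR_2)² = 7740
δR = √(10100) = 101 Ω
R = 2230 Ω, so δR/R = 101/2230 = 0.0452.

4.52%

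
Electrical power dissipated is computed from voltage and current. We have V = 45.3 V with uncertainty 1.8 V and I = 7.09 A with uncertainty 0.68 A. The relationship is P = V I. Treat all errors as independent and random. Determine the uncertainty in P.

Products/powers → add relative errors in quadrature, weighted by exponent:
  (1·δV/V)² = (1×0.0397)² = 0.00158;  (1·δI/I)² = (1×0.0959)² = 0.00920
δP/P = √(0.0108) = 0.104
P = 321 W, so δP = 0.104 × 321 = 33.3 W.

33.3 W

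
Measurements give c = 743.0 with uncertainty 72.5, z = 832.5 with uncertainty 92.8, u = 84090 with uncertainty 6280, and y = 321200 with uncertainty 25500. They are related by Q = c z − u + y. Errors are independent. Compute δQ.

Let p = c·z = 618500. δp/p = √((1·δc/c)² + (1·δz/z)²) = √(0.00952 + 0.0124) = 0.148, so δp = 91600.
Q = p − u + y: δQ = √(δp² + δu² + δy²) = √(8.4e+09 + 3.94e+07 + 6.5e+08) = 95300

95300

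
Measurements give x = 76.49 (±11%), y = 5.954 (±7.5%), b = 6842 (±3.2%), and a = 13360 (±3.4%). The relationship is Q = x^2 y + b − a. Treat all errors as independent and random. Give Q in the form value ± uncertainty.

Let p = x^2·y = 34840. δp/p = √((2·δx/x)² + (1·δy/y)²) = √(0.0484 + 0.00562) = 0.232, so δp = 8100.
Q = p + b − a: δQ = √(δp² + δb² + δa²) = √(6.56e+07 + 47900 + 2.06e+05) = 8110
Q = 28320.

28320 ± 8110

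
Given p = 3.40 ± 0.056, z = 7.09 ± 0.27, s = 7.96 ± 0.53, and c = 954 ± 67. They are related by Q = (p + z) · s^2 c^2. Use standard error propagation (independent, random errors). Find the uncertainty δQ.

1.18e+08

Let u = p + z = 10.5. δu = √(δp² + δz²) = √(0.00314 + 0.0729) = 0.276, so δu/u = 0.0263.
Q is then a monomial in u, s, c:
δQ/Q = √((δu/u)² + (2·δs/s)² + (2·δc/c)²) = √(0.000691 + 0.0177 + 0.0197) = 0.195
Q = 6.05e+08, so δQ = 0.195 × 6.05e+08 = 1.18e+08.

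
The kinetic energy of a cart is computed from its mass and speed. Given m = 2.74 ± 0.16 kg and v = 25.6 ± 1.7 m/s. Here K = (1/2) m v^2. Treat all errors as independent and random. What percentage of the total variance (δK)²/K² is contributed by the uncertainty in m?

16.2%

(δK/K)² = (1·δm/m)² + (2·δv/v)²
  m term: (1×0.0584)² = 0.00341
  v term: (2×0.0664)² = 0.0176
Total = 0.0210. Share from m = 0.00341/0.0210 = 0.162.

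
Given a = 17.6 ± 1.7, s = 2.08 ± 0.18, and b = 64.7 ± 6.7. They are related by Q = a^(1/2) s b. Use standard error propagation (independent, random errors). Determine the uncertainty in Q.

80.9

Q is a product of powers, so relative uncertainties combine in quadrature:
  (½·δa/a)² = (0.5×0.0966)² = 0.00233;  (1·δs/s)² = (1×0.0865)² = 0.00749;  (1·δb/b)² = (1×0.104)² = 0.0107
δQ/Q = √(0.0205) = 0.143
Q = 565, so δQ = 0.143 × 565 = 80.9.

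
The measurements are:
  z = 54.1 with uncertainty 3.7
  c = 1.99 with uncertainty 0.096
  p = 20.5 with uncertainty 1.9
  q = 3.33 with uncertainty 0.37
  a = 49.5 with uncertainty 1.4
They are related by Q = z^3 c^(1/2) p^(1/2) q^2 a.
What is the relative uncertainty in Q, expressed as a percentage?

30.8%

For a monomial Q ∝ z^3, c^(1/2), p^(1/2), q^2, a, fractional errors add in quadrature:
  (3·δz/z)² = (3×0.0684)² = 0.0421;  (½·δc/c)² = (0.5×0.0482)² = 0.000582;  (½·δp/p)² = (0.5×0.0927)² = 0.00215;  (2·δq/q)² = (2×0.111)² = 0.0494;  (1·δa/a)² = (1×0.0283)² = 0.000800
δQ/Q = √(0.0950) = 0.308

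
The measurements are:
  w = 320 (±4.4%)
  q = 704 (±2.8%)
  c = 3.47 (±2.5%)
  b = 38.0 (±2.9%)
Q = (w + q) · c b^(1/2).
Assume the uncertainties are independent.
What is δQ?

Let u = w + q = 1020. δu = √(δw² + δq²) = √(198 + 389) = 24.2, so δu/u = 0.0237.
Q is then a monomial in u, c, b:
δQ/Q = √((δu/u)² + (1·δc/c)² + (½·δb/b)²) = √(0.000560 + 0.000625 + 0.000210) = 0.0373
Q = 21900, so δQ = 0.0373 × 21900 = 818.

818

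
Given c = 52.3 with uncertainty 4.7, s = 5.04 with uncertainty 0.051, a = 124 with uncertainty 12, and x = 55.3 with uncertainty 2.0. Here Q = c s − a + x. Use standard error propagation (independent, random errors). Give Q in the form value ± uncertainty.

195 ± 26.8

Let p = c·s = 264. δp/p = √((1·δc/c)² + (1·δs/s)²) = √(0.00808 + 0.000102) = 0.0904, so δp = 23.8.
Q = p − a + x: δQ = √(δp² + δa² + δx²) = √(568 + 144 + 4.00) = 26.8
Q = 195.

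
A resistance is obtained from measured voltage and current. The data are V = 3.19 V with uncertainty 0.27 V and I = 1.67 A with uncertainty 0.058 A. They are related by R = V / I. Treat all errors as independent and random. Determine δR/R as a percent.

9.15%

Relative error in a monomial: (δR/R)² = Σ (nᵢ · δxᵢ/xᵢ)².
  (1·δV/V)² = (1×0.0846)² = 0.00716;  (-1·δI/I)² = (-1×0.0347)² = 0.00121
δR/R = √(0.00837) = 0.0915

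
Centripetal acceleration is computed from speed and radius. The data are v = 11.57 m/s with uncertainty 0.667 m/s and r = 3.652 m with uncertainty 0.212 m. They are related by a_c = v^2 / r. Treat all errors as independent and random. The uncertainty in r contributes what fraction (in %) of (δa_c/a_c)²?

20.2%

(δa_c/a_c)² = (2·δv/v)² + (-1·δr/r)²
  v term: (2×0.0576)² = 0.0133
  r term: (-1×0.0581)² = 0.00337
Total = 0.0167. Share from r = 0.00337/0.0167 = 0.202.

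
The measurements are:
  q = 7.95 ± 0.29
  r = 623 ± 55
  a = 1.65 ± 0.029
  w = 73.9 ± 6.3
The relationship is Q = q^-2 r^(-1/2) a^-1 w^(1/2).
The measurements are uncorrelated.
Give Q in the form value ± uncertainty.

Relative error in a monomial: (δQ/Q)² = Σ (nᵢ · δxᵢ/xᵢ)².
  (-2·δq/q)² = (-2×0.0365)² = 0.00532;  (−½·δr/r)² = (-0.5×0.0883)² = 0.00195;  (-1·δa/a)² = (-1×0.0176)² = 0.000309;  (½·δw/w)² = (0.5×0.0853)² = 0.00182
δQ/Q = √(0.00940) = 0.0969
Q = 0.00330, so δQ = 0.0969 × 0.00330 = 0.000320.

0.00330 ± 0.000320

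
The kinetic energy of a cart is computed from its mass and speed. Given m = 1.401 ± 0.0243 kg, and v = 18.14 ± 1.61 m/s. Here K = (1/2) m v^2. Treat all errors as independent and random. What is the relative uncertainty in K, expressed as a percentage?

Each factor contributes (exponent × relative error)² to (δK/K)²:
  (1·δm/m)² = (1×0.0173)² = 0.000301;  (2·δv/v)² = (2×0.0888)² = 0.0315
δK/K = √(0.0318) = 0.178

17.8%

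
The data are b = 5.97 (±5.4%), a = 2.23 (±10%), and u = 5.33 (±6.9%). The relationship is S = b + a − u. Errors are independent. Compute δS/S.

0.187

S is a linear combination, so absolute uncertainties add in quadrature:
  (δb)² = 0.104;  (δa)² = 0.0497;  (δu)² = 0.135
δS = √(0.289) = 0.538
S = 2.87, so δS/S = 0.538/2.87 = 0.187.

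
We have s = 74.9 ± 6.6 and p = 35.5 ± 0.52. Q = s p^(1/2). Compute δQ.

For a monomial Q ∝ s, p^(1/2), fractional errors add in quadrature:
  (1·δs/s)² = (1×0.0881)² = 0.00776;  (½·δp/p)² = (0.5×0.0146)² = 5.36e-05
δQ/Q = √(0.00782) = 0.0884
Q = 446, so δQ = 0.0884 × 446 = 39.5.

39.5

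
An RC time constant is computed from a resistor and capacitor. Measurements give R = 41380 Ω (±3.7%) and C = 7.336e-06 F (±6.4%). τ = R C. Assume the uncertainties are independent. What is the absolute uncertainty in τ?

Relative error in a monomial: (δτ/τ)² = Σ (nᵢ · δxᵢ/xᵢ)².
  (1·δR/R)² = (1×0.0370)² = 0.00137;  (1·δC/C)² = (1×0.0640)² = 0.00410
δτ/τ = √(0.00547) = 0.0739
τ = 0.3036 s, so δτ = 0.0739 × 0.3036 = 0.0224 s.

0.0224 s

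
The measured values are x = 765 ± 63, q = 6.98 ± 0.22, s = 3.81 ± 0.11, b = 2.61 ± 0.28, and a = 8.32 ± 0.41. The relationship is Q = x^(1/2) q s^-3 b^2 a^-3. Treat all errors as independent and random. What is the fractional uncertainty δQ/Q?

0.279

Products/powers → add relative errors in quadrature, weighted by exponent:
  (½·δx/x)² = (0.5×0.0824)² = 0.00170;  (1·δq/q)² = (1×0.0315)² = 0.000993;  (-3·δs/s)² = (-3×0.0289)² = 0.00750;  (2·δb/b)² = (2×0.107)² = 0.0460;  (-3·δa/a)² = (-3×0.0493)² = 0.0219
δQ/Q = √(0.0781) = 0.279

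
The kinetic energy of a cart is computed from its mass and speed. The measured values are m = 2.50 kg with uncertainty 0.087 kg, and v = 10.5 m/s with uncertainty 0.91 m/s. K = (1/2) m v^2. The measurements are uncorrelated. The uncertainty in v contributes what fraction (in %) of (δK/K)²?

96.1%

(δK/K)² = (1·δm/m)² + (2·δv/v)²
  m term: (1×0.0348)² = 0.00121
  v term: (2×0.0867)² = 0.0300
Total = 0.0313. Share from v = 0.0300/0.0313 = 0.961.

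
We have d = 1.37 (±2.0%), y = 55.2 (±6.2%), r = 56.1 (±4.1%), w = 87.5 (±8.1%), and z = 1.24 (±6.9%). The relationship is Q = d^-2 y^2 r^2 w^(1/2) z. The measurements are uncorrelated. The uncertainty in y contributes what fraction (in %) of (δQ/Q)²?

51.1%

(δQ/Q)² = (-2·δd/d)² + (2·δy/y)² + (2·δr/r)² + (½·δw/w)² + (1·δz/z)²
  d term: (-2×0.0200)² = 0.00160
  y term: (2×0.0620)² = 0.0154
  r term: (2×0.0410)² = 0.00672
  w term: (0.5×0.0810)² = 0.00164
  z term: (1×0.0690)² = 0.00476
Total = 0.0301. Share from y = 0.0154/0.0301 = 0.511.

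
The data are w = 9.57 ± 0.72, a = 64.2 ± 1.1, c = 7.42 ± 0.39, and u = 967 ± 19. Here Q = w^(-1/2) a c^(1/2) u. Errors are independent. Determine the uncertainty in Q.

Products/powers → add relative errors in quadrature, weighted by exponent:
  (−½·δw/w)² = (-0.5×0.0752)² = 0.00142;  (1·δa/a)² = (1×0.0171)² = 0.000294;  (½·δc/c)² = (0.5×0.0526)² = 0.000691;  (1·δu/u)² = (1×0.0196)² = 0.000386
δQ/Q = √(0.00279) = 0.0528
Q = 54700, so δQ = 0.0528 × 54700 = 2890.

2890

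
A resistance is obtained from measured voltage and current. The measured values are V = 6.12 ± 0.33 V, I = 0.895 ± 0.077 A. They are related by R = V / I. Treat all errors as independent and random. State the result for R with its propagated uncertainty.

6.84 ± 0.694 Ω

Each factor contributes (exponent × relative error)² to (δR/R)²:
  (1·δV/V)² = (1×0.0539)² = 0.00291;  (-1·δI/I)² = (-1×0.0860)² = 0.00740
δR/R = √(0.0103) = 0.102
R = 6.84 Ω, so δR = 0.102 × 6.84 = 0.694 Ω.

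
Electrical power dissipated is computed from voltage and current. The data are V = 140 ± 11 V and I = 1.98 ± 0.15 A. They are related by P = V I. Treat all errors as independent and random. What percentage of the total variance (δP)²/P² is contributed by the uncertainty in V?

51.8%

(δP/P)² = (1·δV/V)² + (1·δI/I)²
  V term: (1×0.0786)² = 0.00617
  I term: (1×0.0758)² = 0.00574
Total = 0.0119. Share from V = 0.00617/0.0119 = 0.518.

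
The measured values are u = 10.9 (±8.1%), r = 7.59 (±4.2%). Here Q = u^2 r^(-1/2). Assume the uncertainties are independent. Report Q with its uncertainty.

43.1 ± 7.04

Relative error in a monomial: (δQ/Q)² = Σ (nᵢ · δxᵢ/xᵢ)².
  (2·δu/u)² = (2×0.0810)² = 0.0262;  (−½·δr/r)² = (-0.5×0.0420)² = 0.000441
δQ/Q = √(0.0267) = 0.163
Q = 43.1, so δQ = 0.163 × 43.1 = 7.04.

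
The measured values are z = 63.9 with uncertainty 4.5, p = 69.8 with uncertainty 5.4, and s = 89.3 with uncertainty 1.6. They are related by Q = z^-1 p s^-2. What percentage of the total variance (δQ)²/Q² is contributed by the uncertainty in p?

48.9%

(δQ/Q)² = (-1·δz/z)² + (1·δp/p)² + (-2·δs/s)²
  z term: (-1×0.0704)² = 0.00496
  p term: (1×0.0774)² = 0.00599
  s term: (-2×0.0179)² = 0.00128
Total = 0.0122. Share from p = 0.00599/0.0122 = 0.489.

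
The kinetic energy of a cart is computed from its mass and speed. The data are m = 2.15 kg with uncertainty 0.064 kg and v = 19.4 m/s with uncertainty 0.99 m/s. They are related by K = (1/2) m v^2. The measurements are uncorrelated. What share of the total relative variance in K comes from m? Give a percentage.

7.84%

(δK/K)² = (1·δm/m)² + (2·δv/v)²
  m term: (1×0.0298)² = 0.000886
  v term: (2×0.0510)² = 0.0104
Total = 0.0113. Share from m = 0.000886/0.0113 = 0.0784.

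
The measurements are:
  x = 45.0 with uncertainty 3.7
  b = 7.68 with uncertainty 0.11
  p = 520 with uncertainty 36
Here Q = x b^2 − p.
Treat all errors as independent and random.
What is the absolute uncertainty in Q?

Let w = x·b^2 = 2650. δw/w = √((1·δx/x)² + (2·δb/b)²) = √(0.00676 + 0.000821) = 0.0871, so δw = 231.
Q = w − p: δQ = √(δw² + δp²) = √(53400 + 1300) = 234

234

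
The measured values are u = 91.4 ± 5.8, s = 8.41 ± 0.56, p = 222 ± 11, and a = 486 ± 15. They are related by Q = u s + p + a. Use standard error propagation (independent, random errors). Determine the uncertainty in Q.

Let w = u·s = 769. δw/w = √((1·δu/u)² + (1·δs/s)²) = √(0.00403 + 0.00443) = 0.0920, so δw = 70.7.
Q = w + p + a: δQ = √(δw² + δp² + δa²) = √(5000 + 121 + 225) = 73.1

73.1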